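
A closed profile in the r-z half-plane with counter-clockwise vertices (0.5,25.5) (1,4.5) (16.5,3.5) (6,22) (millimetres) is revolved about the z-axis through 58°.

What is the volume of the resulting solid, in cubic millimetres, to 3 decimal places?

Profile (r,z), 4 vertices: (0.5,25.5) (1,4.5) (16.5,3.5) (6,22)
edge 0: (0.5,25.5)→(1,4.5)  cross = 0.5·4.5 − 1·25.5 = -23.2500; (r_i+r_j)·cross = 1.5·-23.2500 = -34.8750
edge 1: (1,4.5)→(16.5,3.5)  cross = 1·3.5 − 16.5·4.5 = -70.7500; (r_i+r_j)·cross = 17.5·-70.7500 = -1238.1250
edge 2: (16.5,3.5)→(6,22)  cross = 16.5·22 − 6·3.5 = 342.0000; (r_i+r_j)·cross = 22.5·342.0000 = 7695.0000
edge 3: (6,22)→(0.5,25.5)  cross = 6·25.5 − 0.5·22 = 142.0000; (r_i+r_j)·cross = 6.5·142.0000 = 923.0000
Σcross = 390.0000 → A = |Σcross|/2 = 195.0000 mm²
Σ(r_i+r_j)·cross = 7345.0000 → first moment M = |Σ|/6 = 1224.1667
R_c = M/A = 1224.1667/195.0000 = 6.2778 mm
θ = 58° = 1.012291 rad
V = θ·R_c·A = 1.012291·6.2778·195.0000 = 1239.213 mm³

Volume = 1239.213 mm³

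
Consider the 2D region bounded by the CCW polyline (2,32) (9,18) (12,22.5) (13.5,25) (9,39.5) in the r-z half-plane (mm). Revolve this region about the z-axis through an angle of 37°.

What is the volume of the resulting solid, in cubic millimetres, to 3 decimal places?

Volume = 654.759 mm³

Profile (r,z), 5 vertices: (2,32) (9,18) (12,22.5) (13.5,25) (9,39.5)
edge 0: (2,32)→(9,18)  cross = 2·18 − 9·32 = -252.0000; (r_i+r_j)·cross = 11·-252.0000 = -2772.0000
edge 1: (9,18)→(12,22.5)  cross = 9·22.5 − 12·18 = -13.5000; (r_i+r_j)·cross = 21·-13.5000 = -283.5000
edge 2: (12,22.5)→(13.5,25)  cross = 12·25 − 13.5·22.5 = -3.7500; (r_i+r_j)·cross = 25.5·-3.7500 = -95.6250
edge 3: (13.5,25)→(9,39.5)  cross = 13.5·39.5 − 9·25 = 308.2500; (r_i+r_j)·cross = 22.5·308.2500 = 6935.6250
edge 4: (9,39.5)→(2,32)  cross = 9·32 − 2·39.5 = 209.0000; (r_i+r_j)·cross = 11·209.0000 = 2299.0000
Σcross = 248.0000 → A = |Σcross|/2 = 124.0000 mm²
Σ(r_i+r_j)·cross = 6083.5000 → first moment M = |Σ|/6 = 1013.9167
R_c = M/A = 1013.9167/124.0000 = 8.1767 mm
θ = 37° = 0.645772 rad
V = θ·R_c·A = 0.645772·8.1767·124.0000 = 654.759 mm³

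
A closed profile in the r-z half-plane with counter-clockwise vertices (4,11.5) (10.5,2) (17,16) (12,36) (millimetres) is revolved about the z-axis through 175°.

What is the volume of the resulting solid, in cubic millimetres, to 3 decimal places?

Profile (r,z), 4 vertices: (4,11.5) (10.5,2) (17,16) (12,36)
edge 0: (4,11.5)→(10.5,2)  cross = 4·2 − 10.5·11.5 = -112.7500; (r_i+r_j)·cross = 14.5·-112.7500 = -1634.8750
edge 1: (10.5,2)→(17,16)  cross = 10.5·16 − 17·2 = 134.0000; (r_i+r_j)·cross = 27.5·134.0000 = 3685.0000
edge 2: (17,16)→(12,36)  cross = 17·36 − 12·16 = 420.0000; (r_i+r_j)·cross = 29·420.0000 = 12180.0000
edge 3: (12,36)→(4,11.5)  cross = 12·11.5 − 4·36 = -6.0000; (r_i+r_j)·cross = 16·-6.0000 = -96.0000
Σcross = 435.2500 → A = |Σcross|/2 = 217.6250 mm²
Σ(r_i+r_j)·cross = 14134.1250 → first moment M = |Σ|/6 = 2355.6875
R_c = M/A = 2355.6875/217.6250 = 10.8245 mm
θ = 175° = 3.054326 rad
V = θ·R_c·A = 3.054326·10.8245·217.6250 = 7195.038 mm³

Volume = 7195.038 mm³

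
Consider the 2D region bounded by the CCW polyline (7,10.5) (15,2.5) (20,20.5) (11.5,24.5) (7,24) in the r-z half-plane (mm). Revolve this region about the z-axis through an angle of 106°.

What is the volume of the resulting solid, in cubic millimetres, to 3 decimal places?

Profile (r,z), 5 vertices: (7,10.5) (15,2.5) (20,20.5) (11.5,24.5) (7,24)
edge 0: (7,10.5)→(15,2.5)  cross = 7·2.5 − 15·10.5 = -140.0000; (r_i+r_j)·cross = 22·-140.0000 = -3080.0000
edge 1: (15,2.5)→(20,20.5)  cross = 15·20.5 − 20·2.5 = 257.5000; (r_i+r_j)·cross = 35·257.5000 = 9012.5000
edge 2: (20,20.5)→(11.5,24.5)  cross = 20·24.5 − 11.5·20.5 = 254.2500; (r_i+r_j)·cross = 31.5·254.2500 = 8008.8750
edge 3: (11.5,24.5)→(7,24)  cross = 11.5·24 − 7·24.5 = 104.5000; (r_i+r_j)·cross = 18.5·104.5000 = 1933.2500
edge 4: (7,24)→(7,10.5)  cross = 7·10.5 − 7·24 = -94.5000; (r_i+r_j)·cross = 14·-94.5000 = -1323.0000
Σcross = 381.7500 → A = |Σcross|/2 = 190.8750 mm²
Σ(r_i+r_j)·cross = 14551.6250 → first moment M = |Σ|/6 = 2425.2708
R_c = M/A = 2425.2708/190.8750 = 12.7061 mm
θ = 106° = 1.850049 rad
V = θ·R_c·A = 1.850049·12.7061·190.8750 = 4486.870 mm³

Volume = 4486.870 mm³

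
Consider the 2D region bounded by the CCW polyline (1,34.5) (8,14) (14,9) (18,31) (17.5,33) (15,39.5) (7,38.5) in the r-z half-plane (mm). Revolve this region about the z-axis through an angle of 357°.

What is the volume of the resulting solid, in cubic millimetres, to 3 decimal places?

Volume = 20842.500 mm³

Profile (r,z), 7 vertices: (1,34.5) (8,14) (14,9) (18,31) (17.5,33) (15,39.5) (7,38.5)
edge 0: (1,34.5)→(8,14)  cross = 1·14 − 8·34.5 = -262.0000; (r_i+r_j)·cross = 9·-262.0000 = -2358.0000
edge 1: (8,14)→(14,9)  cross = 8·9 − 14·14 = -124.0000; (r_i+r_j)·cross = 22·-124.0000 = -2728.0000
edge 2: (14,9)→(18,31)  cross = 14·31 − 18·9 = 272.0000; (r_i+r_j)·cross = 32·272.0000 = 8704.0000
edge 3: (18,31)→(17.5,33)  cross = 18·33 − 17.5·31 = 51.5000; (r_i+r_j)·cross = 35.5·51.5000 = 1828.2500
edge 4: (17.5,33)→(15,39.5)  cross = 17.5·39.5 − 15·33 = 196.2500; (r_i+r_j)·cross = 32.5·196.2500 = 6378.1250
edge 5: (15,39.5)→(7,38.5)  cross = 15·38.5 − 7·39.5 = 301.0000; (r_i+r_j)·cross = 22·301.0000 = 6622.0000
edge 6: (7,38.5)→(1,34.5)  cross = 7·34.5 − 1·38.5 = 203.0000; (r_i+r_j)·cross = 8·203.0000 = 1624.0000
Σcross = 637.7500 → A = |Σcross|/2 = 318.8750 mm²
Σ(r_i+r_j)·cross = 20070.3750 → first moment M = |Σ|/6 = 3345.0625
R_c = M/A = 3345.0625/318.8750 = 10.4902 mm
θ = 357° = 6.230825 rad
V = θ·R_c·A = 6.230825·10.4902·318.8750 = 20842.500 mm³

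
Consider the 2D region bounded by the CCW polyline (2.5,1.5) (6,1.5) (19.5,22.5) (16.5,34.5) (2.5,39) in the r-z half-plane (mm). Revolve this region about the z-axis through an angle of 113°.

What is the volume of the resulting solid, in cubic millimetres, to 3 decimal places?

Profile (r,z), 5 vertices: (2.5,1.5) (6,1.5) (19.5,22.5) (16.5,34.5) (2.5,39)
edge 0: (2.5,1.5)→(6,1.5)  cross = 2.5·1.5 − 6·1.5 = -5.2500; (r_i+r_j)·cross = 8.5·-5.2500 = -44.6250
edge 1: (6,1.5)→(19.5,22.5)  cross = 6·22.5 − 19.5·1.5 = 105.7500; (r_i+r_j)·cross = 25.5·105.7500 = 2696.6250
edge 2: (19.5,22.5)→(16.5,34.5)  cross = 19.5·34.5 − 16.5·22.5 = 301.5000; (r_i+r_j)·cross = 36·301.5000 = 10854.0000
edge 3: (16.5,34.5)→(2.5,39)  cross = 16.5·39 − 2.5·34.5 = 557.2500; (r_i+r_j)·cross = 19·557.2500 = 10587.7500
edge 4: (2.5,39)→(2.5,1.5)  cross = 2.5·1.5 − 2.5·39 = -93.7500; (r_i+r_j)·cross = 5·-93.7500 = -468.7500
Σcross = 865.5000 → A = |Σcross|/2 = 432.7500 mm²
Σ(r_i+r_j)·cross = 23625.0000 → first moment M = |Σ|/6 = 3937.5000
R_c = M/A = 3937.5000/432.7500 = 9.0988 mm
θ = 113° = 1.972222 rad
V = θ·R_c·A = 1.972222·9.0988·432.7500 = 7765.624 mm³

Volume = 7765.624 mm³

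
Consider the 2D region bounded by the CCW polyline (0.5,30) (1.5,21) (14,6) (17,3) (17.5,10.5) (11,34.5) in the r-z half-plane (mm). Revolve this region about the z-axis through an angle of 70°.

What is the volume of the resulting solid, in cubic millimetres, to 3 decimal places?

Profile (r,z), 6 vertices: (0.5,30) (1.5,21) (14,6) (17,3) (17.5,10.5) (11,34.5)
edge 0: (0.5,30)→(1.5,21)  cross = 0.5·21 − 1.5·30 = -34.5000; (r_i+r_j)·cross = 2·-34.5000 = -69.0000
edge 1: (1.5,21)→(14,6)  cross = 1.5·6 − 14·21 = -285.0000; (r_i+r_j)·cross = 15.5·-285.0000 = -4417.5000
edge 2: (14,6)→(17,3)  cross = 14·3 − 17·6 = -60.0000; (r_i+r_j)·cross = 31·-60.0000 = -1860.0000
edge 3: (17,3)→(17.5,10.5)  cross = 17·10.5 − 17.5·3 = 126.0000; (r_i+r_j)·cross = 34.5·126.0000 = 4347.0000
edge 4: (17.5,10.5)→(11,34.5)  cross = 17.5·34.5 − 11·10.5 = 488.2500; (r_i+r_j)·cross = 28.5·488.2500 = 13915.1250
edge 5: (11,34.5)→(0.5,30)  cross = 11·30 − 0.5·34.5 = 312.7500; (r_i+r_j)·cross = 11.5·312.7500 = 3596.6250
Σcross = 547.5000 → A = |Σcross|/2 = 273.7500 mm²
Σ(r_i+r_j)·cross = 15512.2500 → first moment M = |Σ|/6 = 2585.3750
R_c = M/A = 2585.3750/273.7500 = 9.4443 mm
θ = 70° = 1.221730 rad
V = θ·R_c·A = 1.221730·9.4443·273.7500 = 3158.631 mm³

Volume = 3158.631 mm³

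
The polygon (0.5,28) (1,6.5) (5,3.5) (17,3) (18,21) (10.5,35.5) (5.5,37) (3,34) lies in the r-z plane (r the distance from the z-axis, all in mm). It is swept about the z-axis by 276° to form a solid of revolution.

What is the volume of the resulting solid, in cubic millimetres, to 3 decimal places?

Volume = 20323.884 mm³

Profile (r,z), 8 vertices: (0.5,28) (1,6.5) (5,3.5) (17,3) (18,21) (10.5,35.5) (5.5,37) (3,34)
edge 0: (0.5,28)→(1,6.5)  cross = 0.5·6.5 − 1·28 = -24.7500; (r_i+r_j)·cross = 1.5·-24.7500 = -37.1250
edge 1: (1,6.5)→(5,3.5)  cross = 1·3.5 − 5·6.5 = -29.0000; (r_i+r_j)·cross = 6·-29.0000 = -174.0000
edge 2: (5,3.5)→(17,3)  cross = 5·3 − 17·3.5 = -44.5000; (r_i+r_j)·cross = 22·-44.5000 = -979.0000
edge 3: (17,3)→(18,21)  cross = 17·21 − 18·3 = 303.0000; (r_i+r_j)·cross = 35·303.0000 = 10605.0000
edge 4: (18,21)→(10.5,35.5)  cross = 18·35.5 − 10.5·21 = 418.5000; (r_i+r_j)·cross = 28.5·418.5000 = 11927.2500
edge 5: (10.5,35.5)→(5.5,37)  cross = 10.5·37 − 5.5·35.5 = 193.2500; (r_i+r_j)·cross = 16·193.2500 = 3092.0000
edge 6: (5.5,37)→(3,34)  cross = 5.5·34 − 3·37 = 76.0000; (r_i+r_j)·cross = 8.5·76.0000 = 646.0000
edge 7: (3,34)→(0.5,28)  cross = 3·28 − 0.5·34 = 67.0000; (r_i+r_j)·cross = 3.5·67.0000 = 234.5000
Σcross = 959.5000 → A = |Σcross|/2 = 479.7500 mm²
Σ(r_i+r_j)·cross = 25314.6250 → first moment M = |Σ|/6 = 4219.1042
R_c = M/A = 4219.1042/479.7500 = 8.7944 mm
θ = 276° = 4.817109 rad
V = θ·R_c·A = 4.817109·8.7944·479.7500 = 20323.884 mm³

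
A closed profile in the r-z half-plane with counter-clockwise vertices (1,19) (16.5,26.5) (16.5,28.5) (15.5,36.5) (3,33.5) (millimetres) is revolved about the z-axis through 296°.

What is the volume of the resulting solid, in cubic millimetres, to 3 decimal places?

Volume = 7643.248 mm³

Profile (r,z), 5 vertices: (1,19) (16.5,26.5) (16.5,28.5) (15.5,36.5) (3,33.5)
edge 0: (1,19)→(16.5,26.5)  cross = 1·26.5 − 16.5·19 = -287.0000; (r_i+r_j)·cross = 17.5·-287.0000 = -5022.5000
edge 1: (16.5,26.5)→(16.5,28.5)  cross = 16.5·28.5 − 16.5·26.5 = 33.0000; (r_i+r_j)·cross = 33·33.0000 = 1089.0000
edge 2: (16.5,28.5)→(15.5,36.5)  cross = 16.5·36.5 − 15.5·28.5 = 160.5000; (r_i+r_j)·cross = 32·160.5000 = 5136.0000
edge 3: (15.5,36.5)→(3,33.5)  cross = 15.5·33.5 − 3·36.5 = 409.7500; (r_i+r_j)·cross = 18.5·409.7500 = 7580.3750
edge 4: (3,33.5)→(1,19)  cross = 3·19 − 1·33.5 = 23.5000; (r_i+r_j)·cross = 4·23.5000 = 94.0000
Σcross = 339.7500 → A = |Σcross|/2 = 169.8750 mm²
Σ(r_i+r_j)·cross = 8876.8750 → first moment M = |Σ|/6 = 1479.4792
R_c = M/A = 1479.4792/169.8750 = 8.7092 mm
θ = 296° = 5.166175 rad
V = θ·R_c·A = 5.166175·8.7092·169.8750 = 7643.248 mm³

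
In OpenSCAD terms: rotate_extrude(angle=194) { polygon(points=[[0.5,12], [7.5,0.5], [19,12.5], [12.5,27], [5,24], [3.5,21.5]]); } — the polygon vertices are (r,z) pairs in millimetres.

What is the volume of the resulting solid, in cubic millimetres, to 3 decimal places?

Profile (r,z), 6 vertices: (0.5,12) (7.5,0.5) (19,12.5) (12.5,27) (5,24) (3.5,21.5)
edge 0: (0.5,12)→(7.5,0.5)  cross = 0.5·0.5 − 7.5·12 = -89.7500; (r_i+r_j)·cross = 8·-89.7500 = -718.0000
edge 1: (7.5,0.5)→(19,12.5)  cross = 7.5·12.5 − 19·0.5 = 84.2500; (r_i+r_j)·cross = 26.5·84.2500 = 2232.6250
edge 2: (19,12.5)→(12.5,27)  cross = 19·27 − 12.5·12.5 = 356.7500; (r_i+r_j)·cross = 31.5·356.7500 = 11237.6250
edge 3: (12.5,27)→(5,24)  cross = 12.5·24 − 5·27 = 165.0000; (r_i+r_j)·cross = 17.5·165.0000 = 2887.5000
edge 4: (5,24)→(3.5,21.5)  cross = 5·21.5 − 3.5·24 = 23.5000; (r_i+r_j)·cross = 8.5·23.5000 = 199.7500
edge 5: (3.5,21.5)→(0.5,12)  cross = 3.5·12 − 0.5·21.5 = 31.2500; (r_i+r_j)·cross = 4·31.2500 = 125.0000
Σcross = 571.0000 → A = |Σcross|/2 = 285.5000 mm²
Σ(r_i+r_j)·cross = 15964.5000 → first moment M = |Σ|/6 = 2660.7500
R_c = M/A = 2660.7500/285.5000 = 9.3196 mm
θ = 194° = 3.385939 rad
V = θ·R_c·A = 3.385939·9.3196·285.5000 = 9009.137 mm³

Volume = 9009.137 mm³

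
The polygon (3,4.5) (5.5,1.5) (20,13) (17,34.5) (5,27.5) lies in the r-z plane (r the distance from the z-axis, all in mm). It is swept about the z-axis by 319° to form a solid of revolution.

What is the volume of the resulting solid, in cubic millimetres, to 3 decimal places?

Volume = 22501.573 mm³

Profile (r,z), 5 vertices: (3,4.5) (5.5,1.5) (20,13) (17,34.5) (5,27.5)
edge 0: (3,4.5)→(5.5,1.5)  cross = 3·1.5 − 5.5·4.5 = -20.2500; (r_i+r_j)·cross = 8.5·-20.2500 = -172.1250
edge 1: (5.5,1.5)→(20,13)  cross = 5.5·13 − 20·1.5 = 41.5000; (r_i+r_j)·cross = 25.5·41.5000 = 1058.2500
edge 2: (20,13)→(17,34.5)  cross = 20·34.5 − 17·13 = 469.0000; (r_i+r_j)·cross = 37·469.0000 = 17353.0000
edge 3: (17,34.5)→(5,27.5)  cross = 17·27.5 − 5·34.5 = 295.0000; (r_i+r_j)·cross = 22·295.0000 = 6490.0000
edge 4: (5,27.5)→(3,4.5)  cross = 5·4.5 − 3·27.5 = -60.0000; (r_i+r_j)·cross = 8·-60.0000 = -480.0000
Σcross = 725.2500 → A = |Σcross|/2 = 362.6250 mm²
Σ(r_i+r_j)·cross = 24249.1250 → first moment M = |Σ|/6 = 4041.5208
R_c = M/A = 4041.5208/362.6250 = 11.1452 mm
θ = 319° = 5.567600 rad
V = θ·R_c·A = 5.567600·11.1452·362.6250 = 22501.573 mm³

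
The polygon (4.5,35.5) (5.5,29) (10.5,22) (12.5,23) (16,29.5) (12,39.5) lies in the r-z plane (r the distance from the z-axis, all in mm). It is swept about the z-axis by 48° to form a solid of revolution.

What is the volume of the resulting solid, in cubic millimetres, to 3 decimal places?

Volume = 1053.830 mm³

Profile (r,z), 6 vertices: (4.5,35.5) (5.5,29) (10.5,22) (12.5,23) (16,29.5) (12,39.5)
edge 0: (4.5,35.5)→(5.5,29)  cross = 4.5·29 − 5.5·35.5 = -64.7500; (r_i+r_j)·cross = 10·-64.7500 = -647.5000
edge 1: (5.5,29)→(10.5,22)  cross = 5.5·22 − 10.5·29 = -183.5000; (r_i+r_j)·cross = 16·-183.5000 = -2936.0000
edge 2: (10.5,22)→(12.5,23)  cross = 10.5·23 − 12.5·22 = -33.5000; (r_i+r_j)·cross = 23·-33.5000 = -770.5000
edge 3: (12.5,23)→(16,29.5)  cross = 12.5·29.5 − 16·23 = 0.7500; (r_i+r_j)·cross = 28.5·0.7500 = 21.3750
edge 4: (16,29.5)→(12,39.5)  cross = 16·39.5 − 12·29.5 = 278.0000; (r_i+r_j)·cross = 28·278.0000 = 7784.0000
edge 5: (12,39.5)→(4.5,35.5)  cross = 12·35.5 − 4.5·39.5 = 248.2500; (r_i+r_j)·cross = 16.5·248.2500 = 4096.1250
Σcross = 245.2500 → A = |Σcross|/2 = 122.6250 mm²
Σ(r_i+r_j)·cross = 7547.5000 → first moment M = |Σ|/6 = 1257.9167
R_c = M/A = 1257.9167/122.6250 = 10.2582 mm
θ = 48° = 0.837758 rad
V = θ·R_c·A = 0.837758·10.2582·122.6250 = 1053.830 mm³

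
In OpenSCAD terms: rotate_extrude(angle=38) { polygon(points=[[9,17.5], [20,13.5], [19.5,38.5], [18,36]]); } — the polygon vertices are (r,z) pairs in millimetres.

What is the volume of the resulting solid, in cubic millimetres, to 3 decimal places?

Volume = 1490.557 mm³

Profile (r,z), 4 vertices: (9,17.5) (20,13.5) (19.5,38.5) (18,36)
edge 0: (9,17.5)→(20,13.5)  cross = 9·13.5 − 20·17.5 = -228.5000; (r_i+r_j)·cross = 29·-228.5000 = -6626.5000
edge 1: (20,13.5)→(19.5,38.5)  cross = 20·38.5 − 19.5·13.5 = 506.7500; (r_i+r_j)·cross = 39.5·506.7500 = 20016.6250
edge 2: (19.5,38.5)→(18,36)  cross = 19.5·36 − 18·38.5 = 9.0000; (r_i+r_j)·cross = 37.5·9.0000 = 337.5000
edge 3: (18,36)→(9,17.5)  cross = 18·17.5 − 9·36 = -9.0000; (r_i+r_j)·cross = 27·-9.0000 = -243.0000
Σcross = 278.2500 → A = |Σcross|/2 = 139.1250 mm²
Σ(r_i+r_j)·cross = 13484.6250 → first moment M = |Σ|/6 = 2247.4375
R_c = M/A = 2247.4375/139.1250 = 16.1541 mm
θ = 38° = 0.663225 rad
V = θ·R_c·A = 0.663225·16.1541·139.1250 = 1490.557 mm³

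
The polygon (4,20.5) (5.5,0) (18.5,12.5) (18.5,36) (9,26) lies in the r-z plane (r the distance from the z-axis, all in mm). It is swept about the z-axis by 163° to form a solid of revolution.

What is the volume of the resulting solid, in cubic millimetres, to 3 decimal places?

Profile (r,z), 5 vertices: (4,20.5) (5.5,0) (18.5,12.5) (18.5,36) (9,26)
edge 0: (4,20.5)→(5.5,0)  cross = 4·0 − 5.5·20.5 = -112.7500; (r_i+r_j)·cross = 9.5·-112.7500 = -1071.1250
edge 1: (5.5,0)→(18.5,12.5)  cross = 5.5·12.5 − 18.5·0 = 68.7500; (r_i+r_j)·cross = 24·68.7500 = 1650.0000
edge 2: (18.5,12.5)→(18.5,36)  cross = 18.5·36 − 18.5·12.5 = 434.7500; (r_i+r_j)·cross = 37·434.7500 = 16085.7500
edge 3: (18.5,36)→(9,26)  cross = 18.5·26 − 9·36 = 157.0000; (r_i+r_j)·cross = 27.5·157.0000 = 4317.5000
edge 4: (9,26)→(4,20.5)  cross = 9·20.5 − 4·26 = 80.5000; (r_i+r_j)·cross = 13·80.5000 = 1046.5000
Σcross = 628.2500 → A = |Σcross|/2 = 314.1250 mm²
Σ(r_i+r_j)·cross = 22028.6250 → first moment M = |Σ|/6 = 3671.4375
R_c = M/A = 3671.4375/314.1250 = 11.6878 mm
θ = 163° = 2.844887 rad
V = θ·R_c·A = 2.844887·11.6878·314.1250 = 10444.824 mm³

Volume = 10444.824 mm³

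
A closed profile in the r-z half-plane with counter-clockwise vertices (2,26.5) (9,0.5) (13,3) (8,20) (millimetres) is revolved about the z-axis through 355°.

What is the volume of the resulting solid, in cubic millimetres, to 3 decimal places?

Profile (r,z), 4 vertices: (2,26.5) (9,0.5) (13,3) (8,20)
edge 0: (2,26.5)→(9,0.5)  cross = 2·0.5 − 9·26.5 = -237.5000; (r_i+r_j)·cross = 11·-237.5000 = -2612.5000
edge 1: (9,0.5)→(13,3)  cross = 9·3 − 13·0.5 = 20.5000; (r_i+r_j)·cross = 22·20.5000 = 451.0000
edge 2: (13,3)→(8,20)  cross = 13·20 − 8·3 = 236.0000; (r_i+r_j)·cross = 21·236.0000 = 4956.0000
edge 3: (8,20)→(2,26.5)  cross = 8·26.5 − 2·20 = 172.0000; (r_i+r_j)·cross = 10·172.0000 = 1720.0000
Σcross = 191.0000 → A = |Σcross|/2 = 95.5000 mm²
Σ(r_i+r_j)·cross = 4514.5000 → first moment M = |Σ|/6 = 752.4167
R_c = M/A = 752.4167/95.5000 = 7.8787 mm
θ = 355° = 6.195919 rad
V = θ·R_c·A = 6.195919·7.8787·95.5000 = 4661.913 mm³

Volume = 4661.913 mm³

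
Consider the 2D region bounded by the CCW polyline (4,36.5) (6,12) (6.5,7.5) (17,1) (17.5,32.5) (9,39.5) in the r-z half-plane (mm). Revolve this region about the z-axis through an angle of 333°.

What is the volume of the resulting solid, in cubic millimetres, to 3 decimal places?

Profile (r,z), 6 vertices: (4,36.5) (6,12) (6.5,7.5) (17,1) (17.5,32.5) (9,39.5)
edge 0: (4,36.5)→(6,12)  cross = 4·12 − 6·36.5 = -171.0000; (r_i+r_j)·cross = 10·-171.0000 = -1710.0000
edge 1: (6,12)→(6.5,7.5)  cross = 6·7.5 − 6.5·12 = -33.0000; (r_i+r_j)·cross = 12.5·-33.0000 = -412.5000
edge 2: (6.5,7.5)→(17,1)  cross = 6.5·1 − 17·7.5 = -121.0000; (r_i+r_j)·cross = 23.5·-121.0000 = -2843.5000
edge 3: (17,1)→(17.5,32.5)  cross = 17·32.5 − 17.5·1 = 535.0000; (r_i+r_j)·cross = 34.5·535.0000 = 18457.5000
edge 4: (17.5,32.5)→(9,39.5)  cross = 17.5·39.5 − 9·32.5 = 398.7500; (r_i+r_j)·cross = 26.5·398.7500 = 10566.8750
edge 5: (9,39.5)→(4,36.5)  cross = 9·36.5 − 4·39.5 = 170.5000; (r_i+r_j)·cross = 13·170.5000 = 2216.5000
Σcross = 779.2500 → A = |Σcross|/2 = 389.6250 mm²
Σ(r_i+r_j)·cross = 26274.8750 → first moment M = |Σ|/6 = 4379.1458
R_c = M/A = 4379.1458/389.6250 = 11.2394 mm
θ = 333° = 5.811946 rad
V = θ·R_c·A = 5.811946·11.2394·389.6250 = 25451.361 mm³

Volume = 25451.361 mm³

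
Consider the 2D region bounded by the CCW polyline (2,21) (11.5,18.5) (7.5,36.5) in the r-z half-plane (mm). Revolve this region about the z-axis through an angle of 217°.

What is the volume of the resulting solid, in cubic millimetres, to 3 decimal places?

Profile (r,z), 3 vertices: (2,21) (11.5,18.5) (7.5,36.5)
edge 0: (2,21)→(11.5,18.5)  cross = 2·18.5 − 11.5·21 = -204.5000; (r_i+r_j)·cross = 13.5·-204.5000 = -2760.7500
edge 1: (11.5,18.5)→(7.5,36.5)  cross = 11.5·36.5 − 7.5·18.5 = 281.0000; (r_i+r_j)·cross = 19·281.0000 = 5339.0000
edge 2: (7.5,36.5)→(2,21)  cross = 7.5·21 − 2·36.5 = 84.5000; (r_i+r_j)·cross = 9.5·84.5000 = 802.7500
Σcross = 161.0000 → A = |Σcross|/2 = 80.5000 mm²
Σ(r_i+r_j)·cross = 3381.0000 → first moment M = |Σ|/6 = 563.5000
R_c = M/A = 563.5000/80.5000 = 7.0000 mm
θ = 217° = 3.787364 rad
V = θ·R_c·A = 3.787364·7.0000·80.5000 = 2134.180 mm³

Volume = 2134.180 mm³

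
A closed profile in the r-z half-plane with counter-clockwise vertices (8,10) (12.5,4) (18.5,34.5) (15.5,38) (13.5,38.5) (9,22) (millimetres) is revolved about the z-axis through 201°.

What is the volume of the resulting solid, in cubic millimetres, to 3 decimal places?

Profile (r,z), 6 vertices: (8,10) (12.5,4) (18.5,34.5) (15.5,38) (13.5,38.5) (9,22)
edge 0: (8,10)→(12.5,4)  cross = 8·4 − 12.5·10 = -93.0000; (r_i+r_j)·cross = 20.5·-93.0000 = -1906.5000
edge 1: (12.5,4)→(18.5,34.5)  cross = 12.5·34.5 − 18.5·4 = 357.2500; (r_i+r_j)·cross = 31·357.2500 = 11074.7500
edge 2: (18.5,34.5)→(15.5,38)  cross = 18.5·38 − 15.5·34.5 = 168.2500; (r_i+r_j)·cross = 34·168.2500 = 5720.5000
edge 3: (15.5,38)→(13.5,38.5)  cross = 15.5·38.5 − 13.5·38 = 83.7500; (r_i+r_j)·cross = 29·83.7500 = 2428.7500
edge 4: (13.5,38.5)→(9,22)  cross = 13.5·22 − 9·38.5 = -49.5000; (r_i+r_j)·cross = 22.5·-49.5000 = -1113.7500
edge 5: (9,22)→(8,10)  cross = 9·10 − 8·22 = -86.0000; (r_i+r_j)·cross = 17·-86.0000 = -1462.0000
Σcross = 380.7500 → A = |Σcross|/2 = 190.3750 mm²
Σ(r_i+r_j)·cross = 14741.7500 → first moment M = |Σ|/6 = 2456.9583
R_c = M/A = 2456.9583/190.3750 = 12.9059 mm
θ = 201° = 3.508112 rad
V = θ·R_c·A = 3.508112·12.9059·190.3750 = 8619.285 mm³

Volume = 8619.285 mm³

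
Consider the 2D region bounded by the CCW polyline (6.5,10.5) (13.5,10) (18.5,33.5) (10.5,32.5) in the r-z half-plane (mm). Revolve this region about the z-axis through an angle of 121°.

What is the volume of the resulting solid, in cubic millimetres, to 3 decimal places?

Profile (r,z), 4 vertices: (6.5,10.5) (13.5,10) (18.5,33.5) (10.5,32.5)
edge 0: (6.5,10.5)→(13.5,10)  cross = 6.5·10 − 13.5·10.5 = -76.7500; (r_i+r_j)·cross = 20·-76.7500 = -1535.0000
edge 1: (13.5,10)→(18.5,33.5)  cross = 13.5·33.5 − 18.5·10 = 267.2500; (r_i+r_j)·cross = 32·267.2500 = 8552.0000
edge 2: (18.5,33.5)→(10.5,32.5)  cross = 18.5·32.5 − 10.5·33.5 = 249.5000; (r_i+r_j)·cross = 29·249.5000 = 7235.5000
edge 3: (10.5,32.5)→(6.5,10.5)  cross = 10.5·10.5 − 6.5·32.5 = -101.0000; (r_i+r_j)·cross = 17·-101.0000 = -1717.0000
Σcross = 339.0000 → A = |Σcross|/2 = 169.5000 mm²
Σ(r_i+r_j)·cross = 12535.5000 → first moment M = |Σ|/6 = 2089.2500
R_c = M/A = 2089.2500/169.5000 = 12.3260 mm
θ = 121° = 2.111848 rad
V = θ·R_c·A = 2.111848·12.3260·169.5000 = 4412.179 mm³

Volume = 4412.179 mm³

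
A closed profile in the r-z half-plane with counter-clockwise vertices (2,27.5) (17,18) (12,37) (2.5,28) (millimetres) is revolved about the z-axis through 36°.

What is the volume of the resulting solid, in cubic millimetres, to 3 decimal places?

Volume = 771.431 mm³

Profile (r,z), 4 vertices: (2,27.5) (17,18) (12,37) (2.5,28)
edge 0: (2,27.5)→(17,18)  cross = 2·18 − 17·27.5 = -431.5000; (r_i+r_j)·cross = 19·-431.5000 = -8198.5000
edge 1: (17,18)→(12,37)  cross = 17·37 − 12·18 = 413.0000; (r_i+r_j)·cross = 29·413.0000 = 11977.0000
edge 2: (12,37)→(2.5,28)  cross = 12·28 − 2.5·37 = 243.5000; (r_i+r_j)·cross = 14.5·243.5000 = 3530.7500
edge 3: (2.5,28)→(2,27.5)  cross = 2.5·27.5 − 2·28 = 12.7500; (r_i+r_j)·cross = 4.5·12.7500 = 57.3750
Σcross = 237.7500 → A = |Σcross|/2 = 118.8750 mm²
Σ(r_i+r_j)·cross = 7366.6250 → first moment M = |Σ|/6 = 1227.7708
R_c = M/A = 1227.7708/118.8750 = 10.3283 mm
θ = 36° = 0.628319 rad
V = θ·R_c·A = 0.628319·10.3283·118.8750 = 771.431 mm³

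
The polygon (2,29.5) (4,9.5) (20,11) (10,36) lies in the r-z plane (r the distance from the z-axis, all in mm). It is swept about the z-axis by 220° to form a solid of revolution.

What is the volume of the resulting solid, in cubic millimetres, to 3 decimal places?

Volume = 10801.145 mm³

Profile (r,z), 4 vertices: (2,29.5) (4,9.5) (20,11) (10,36)
edge 0: (2,29.5)→(4,9.5)  cross = 2·9.5 − 4·29.5 = -99.0000; (r_i+r_j)·cross = 6·-99.0000 = -594.0000
edge 1: (4,9.5)→(20,11)  cross = 4·11 − 20·9.5 = -146.0000; (r_i+r_j)·cross = 24·-146.0000 = -3504.0000
edge 2: (20,11)→(10,36)  cross = 20·36 − 10·11 = 610.0000; (r_i+r_j)·cross = 30·610.0000 = 18300.0000
edge 3: (10,36)→(2,29.5)  cross = 10·29.5 − 2·36 = 223.0000; (r_i+r_j)·cross = 12·223.0000 = 2676.0000
Σcross = 588.0000 → A = |Σcross|/2 = 294.0000 mm²
Σ(r_i+r_j)·cross = 16878.0000 → first moment M = |Σ|/6 = 2813.0000
R_c = M/A = 2813.0000/294.0000 = 9.5680 mm
θ = 220° = 3.839724 rad
V = θ·R_c·A = 3.839724·9.5680·294.0000 = 10801.145 mm³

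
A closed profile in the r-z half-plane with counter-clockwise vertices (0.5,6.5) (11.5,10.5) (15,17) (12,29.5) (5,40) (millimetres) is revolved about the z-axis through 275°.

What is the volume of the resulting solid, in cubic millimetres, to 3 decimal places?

Profile (r,z), 5 vertices: (0.5,6.5) (11.5,10.5) (15,17) (12,29.5) (5,40)
edge 0: (0.5,6.5)→(11.5,10.5)  cross = 0.5·10.5 − 11.5·6.5 = -69.5000; (r_i+r_j)·cross = 12·-69.5000 = -834.0000
edge 1: (11.5,10.5)→(15,17)  cross = 11.5·17 − 15·10.5 = 38.0000; (r_i+r_j)·cross = 26.5·38.0000 = 1007.0000
edge 2: (15,17)→(12,29.5)  cross = 15·29.5 − 12·17 = 238.5000; (r_i+r_j)·cross = 27·238.5000 = 6439.5000
edge 3: (12,29.5)→(5,40)  cross = 12·40 − 5·29.5 = 332.5000; (r_i+r_j)·cross = 17·332.5000 = 5652.5000
edge 4: (5,40)→(0.5,6.5)  cross = 5·6.5 − 0.5·40 = 12.5000; (r_i+r_j)·cross = 5.5·12.5000 = 68.7500
Σcross = 552.0000 → A = |Σcross|/2 = 276.0000 mm²
Σ(r_i+r_j)·cross = 12333.7500 → first moment M = |Σ|/6 = 2055.6250
R_c = M/A = 2055.6250/276.0000 = 7.4479 mm
θ = 275° = 4.799655 rad
V = θ·R_c·A = 4.799655·7.4479·276.0000 = 9866.292 mm³

Volume = 9866.292 mm³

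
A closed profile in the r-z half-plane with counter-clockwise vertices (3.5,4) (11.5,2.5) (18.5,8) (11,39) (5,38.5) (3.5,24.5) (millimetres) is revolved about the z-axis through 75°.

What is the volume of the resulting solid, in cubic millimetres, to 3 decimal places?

Profile (r,z), 6 vertices: (3.5,4) (11.5,2.5) (18.5,8) (11,39) (5,38.5) (3.5,24.5)
edge 0: (3.5,4)→(11.5,2.5)  cross = 3.5·2.5 − 11.5·4 = -37.2500; (r_i+r_j)·cross = 15·-37.2500 = -558.7500
edge 1: (11.5,2.5)→(18.5,8)  cross = 11.5·8 − 18.5·2.5 = 45.7500; (r_i+r_j)·cross = 30·45.7500 = 1372.5000
edge 2: (18.5,8)→(11,39)  cross = 18.5·39 − 11·8 = 633.5000; (r_i+r_j)·cross = 29.5·633.5000 = 18688.2500
edge 3: (11,39)→(5,38.5)  cross = 11·38.5 − 5·39 = 228.5000; (r_i+r_j)·cross = 16·228.5000 = 3656.0000
edge 4: (5,38.5)→(3.5,24.5)  cross = 5·24.5 − 3.5·38.5 = -12.2500; (r_i+r_j)·cross = 8.5·-12.2500 = -104.1250
edge 5: (3.5,24.5)→(3.5,4)  cross = 3.5·4 − 3.5·24.5 = -71.7500; (r_i+r_j)·cross = 7·-71.7500 = -502.2500
Σcross = 786.5000 → A = |Σcross|/2 = 393.2500 mm²
Σ(r_i+r_j)·cross = 22551.6250 → first moment M = |Σ|/6 = 3758.6042
R_c = M/A = 3758.6042/393.2500 = 9.5578 mm
θ = 75° = 1.308997 rad
V = θ·R_c·A = 1.308997·9.5578·393.2500 = 4920.001 mm³

Volume = 4920.001 mm³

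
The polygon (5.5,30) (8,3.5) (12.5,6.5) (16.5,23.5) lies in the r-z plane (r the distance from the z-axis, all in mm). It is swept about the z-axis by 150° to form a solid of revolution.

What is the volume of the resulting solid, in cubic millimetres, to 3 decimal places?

Volume = 4644.321 mm³

Profile (r,z), 4 vertices: (5.5,30) (8,3.5) (12.5,6.5) (16.5,23.5)
edge 0: (5.5,30)→(8,3.5)  cross = 5.5·3.5 − 8·30 = -220.7500; (r_i+r_j)·cross = 13.5·-220.7500 = -2980.1250
edge 1: (8,3.5)→(12.5,6.5)  cross = 8·6.5 − 12.5·3.5 = 8.2500; (r_i+r_j)·cross = 20.5·8.2500 = 169.1250
edge 2: (12.5,6.5)→(16.5,23.5)  cross = 12.5·23.5 − 16.5·6.5 = 186.5000; (r_i+r_j)·cross = 29·186.5000 = 5408.5000
edge 3: (16.5,23.5)→(5.5,30)  cross = 16.5·30 − 5.5·23.5 = 365.7500; (r_i+r_j)·cross = 22·365.7500 = 8046.5000
Σcross = 339.7500 → A = |Σcross|/2 = 169.8750 mm²
Σ(r_i+r_j)·cross = 10644.0000 → first moment M = |Σ|/6 = 1774.0000
R_c = M/A = 1774.0000/169.8750 = 10.4430 mm
θ = 150° = 2.617994 rad
V = θ·R_c·A = 2.617994·10.4430·169.8750 = 4644.321 mm³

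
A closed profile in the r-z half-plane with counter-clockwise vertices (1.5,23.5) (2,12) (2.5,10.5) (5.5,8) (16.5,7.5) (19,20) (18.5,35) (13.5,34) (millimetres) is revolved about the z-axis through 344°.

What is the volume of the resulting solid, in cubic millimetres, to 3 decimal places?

Volume = 24295.914 mm³

Profile (r,z), 8 vertices: (1.5,23.5) (2,12) (2.5,10.5) (5.5,8) (16.5,7.5) (19,20) (18.5,35) (13.5,34)
edge 0: (1.5,23.5)→(2,12)  cross = 1.5·12 − 2·23.5 = -29.0000; (r_i+r_j)·cross = 3.5·-29.0000 = -101.5000
edge 1: (2,12)→(2.5,10.5)  cross = 2·10.5 − 2.5·12 = -9.0000; (r_i+r_j)·cross = 4.5·-9.0000 = -40.5000
edge 2: (2.5,10.5)→(5.5,8)  cross = 2.5·8 − 5.5·10.5 = -37.7500; (r_i+r_j)·cross = 8·-37.7500 = -302.0000
edge 3: (5.5,8)→(16.5,7.5)  cross = 5.5·7.5 − 16.5·8 = -90.7500; (r_i+r_j)·cross = 22·-90.7500 = -1996.5000
edge 4: (16.5,7.5)→(19,20)  cross = 16.5·20 − 19·7.5 = 187.5000; (r_i+r_j)·cross = 35.5·187.5000 = 6656.2500
edge 5: (19,20)→(18.5,35)  cross = 19·35 − 18.5·20 = 295.0000; (r_i+r_j)·cross = 37.5·295.0000 = 11062.5000
edge 6: (18.5,35)→(13.5,34)  cross = 18.5·34 − 13.5·35 = 156.5000; (r_i+r_j)·cross = 32·156.5000 = 5008.0000
edge 7: (13.5,34)→(1.5,23.5)  cross = 13.5·23.5 − 1.5·34 = 266.2500; (r_i+r_j)·cross = 15·266.2500 = 3993.7500
Σcross = 738.7500 → A = |Σcross|/2 = 369.3750 mm²
Σ(r_i+r_j)·cross = 24280.0000 → first moment M = |Σ|/6 = 4046.6667
R_c = M/A = 4046.6667/369.3750 = 10.9554 mm
θ = 344° = 6.003933 rad
V = θ·R_c·A = 6.003933·10.9554·369.3750 = 24295.914 mm³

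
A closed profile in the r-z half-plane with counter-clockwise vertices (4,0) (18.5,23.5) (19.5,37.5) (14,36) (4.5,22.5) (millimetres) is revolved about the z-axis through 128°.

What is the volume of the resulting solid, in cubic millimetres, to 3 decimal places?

Volume = 7096.369 mm³

Profile (r,z), 5 vertices: (4,0) (18.5,23.5) (19.5,37.5) (14,36) (4.5,22.5)
edge 0: (4,0)→(18.5,23.5)  cross = 4·23.5 − 18.5·0 = 94.0000; (r_i+r_j)·cross = 22.5·94.0000 = 2115.0000
edge 1: (18.5,23.5)→(19.5,37.5)  cross = 18.5·37.5 − 19.5·23.5 = 235.5000; (r_i+r_j)·cross = 38·235.5000 = 8949.0000
edge 2: (19.5,37.5)→(14,36)  cross = 19.5·36 − 14·37.5 = 177.0000; (r_i+r_j)·cross = 33.5·177.0000 = 5929.5000
edge 3: (14,36)→(4.5,22.5)  cross = 14·22.5 − 4.5·36 = 153.0000; (r_i+r_j)·cross = 18.5·153.0000 = 2830.5000
edge 4: (4.5,22.5)→(4,0)  cross = 4.5·0 − 4·22.5 = -90.0000; (r_i+r_j)·cross = 8.5·-90.0000 = -765.0000
Σcross = 569.5000 → A = |Σcross|/2 = 284.7500 mm²
Σ(r_i+r_j)·cross = 19059.0000 → first moment M = |Σ|/6 = 3176.5000
R_c = M/A = 3176.5000/284.7500 = 11.1554 mm
θ = 128° = 2.234021 rad
V = θ·R_c·A = 2.234021·11.1554·284.7500 = 7096.369 mm³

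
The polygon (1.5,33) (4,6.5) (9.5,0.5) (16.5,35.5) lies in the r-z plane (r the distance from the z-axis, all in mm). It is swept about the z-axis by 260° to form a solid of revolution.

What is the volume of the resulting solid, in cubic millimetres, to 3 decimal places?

Volume = 12038.554 mm³

Profile (r,z), 4 vertices: (1.5,33) (4,6.5) (9.5,0.5) (16.5,35.5)
edge 0: (1.5,33)→(4,6.5)  cross = 1.5·6.5 − 4·33 = -122.2500; (r_i+r_j)·cross = 5.5·-122.2500 = -672.3750
edge 1: (4,6.5)→(9.5,0.5)  cross = 4·0.5 − 9.5·6.5 = -59.7500; (r_i+r_j)·cross = 13.5·-59.7500 = -806.6250
edge 2: (9.5,0.5)→(16.5,35.5)  cross = 9.5·35.5 − 16.5·0.5 = 329.0000; (r_i+r_j)·cross = 26·329.0000 = 8554.0000
edge 3: (16.5,35.5)→(1.5,33)  cross = 16.5·33 − 1.5·35.5 = 491.2500; (r_i+r_j)·cross = 18·491.2500 = 8842.5000
Σcross = 638.2500 → A = |Σcross|/2 = 319.1250 mm²
Σ(r_i+r_j)·cross = 15917.5000 → first moment M = |Σ|/6 = 2652.9167
R_c = M/A = 2652.9167/319.1250 = 8.3131 mm
θ = 260° = 4.537856 rad
V = θ·R_c·A = 4.537856·8.3131·319.1250 = 12038.554 mm³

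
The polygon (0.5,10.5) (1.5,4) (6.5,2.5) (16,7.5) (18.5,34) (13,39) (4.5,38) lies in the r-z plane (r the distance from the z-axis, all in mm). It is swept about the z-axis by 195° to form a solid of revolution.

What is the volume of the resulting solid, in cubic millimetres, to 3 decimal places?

Profile (r,z), 7 vertices: (0.5,10.5) (1.5,4) (6.5,2.5) (16,7.5) (18.5,34) (13,39) (4.5,38)
edge 0: (0.5,10.5)→(1.5,4)  cross = 0.5·4 − 1.5·10.5 = -13.7500; (r_i+r_j)·cross = 2·-13.7500 = -27.5000
edge 1: (1.5,4)→(6.5,2.5)  cross = 1.5·2.5 − 6.5·4 = -22.2500; (r_i+r_j)·cross = 8·-22.2500 = -178.0000
edge 2: (6.5,2.5)→(16,7.5)  cross = 6.5·7.5 − 16·2.5 = 8.7500; (r_i+r_j)·cross = 22.5·8.7500 = 196.8750
edge 3: (16,7.5)→(18.5,34)  cross = 16·34 − 18.5·7.5 = 405.2500; (r_i+r_j)·cross = 34.5·405.2500 = 13981.1250
edge 4: (18.5,34)→(13,39)  cross = 18.5·39 − 13·34 = 279.5000; (r_i+r_j)·cross = 31.5·279.5000 = 8804.2500
edge 5: (13,39)→(4.5,38)  cross = 13·38 − 4.5·39 = 318.5000; (r_i+r_j)·cross = 17.5·318.5000 = 5573.7500
edge 6: (4.5,38)→(0.5,10.5)  cross = 4.5·10.5 − 0.5·38 = 28.2500; (r_i+r_j)·cross = 5·28.2500 = 141.2500
Σcross = 1004.2500 → A = |Σcross|/2 = 502.1250 mm²
Σ(r_i+r_j)·cross = 28491.7500 → first moment M = |Σ|/6 = 4748.6250
R_c = M/A = 4748.6250/502.1250 = 9.4571 mm
θ = 195° = 3.403392 rad
V = θ·R_c·A = 3.403392·9.4571·502.1250 = 16161.433 mm³

Volume = 16161.433 mm³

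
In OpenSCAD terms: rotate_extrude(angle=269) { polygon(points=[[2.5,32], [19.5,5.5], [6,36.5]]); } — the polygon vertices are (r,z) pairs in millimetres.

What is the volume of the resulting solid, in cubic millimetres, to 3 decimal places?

Profile (r,z), 3 vertices: (2.5,32) (19.5,5.5) (6,36.5)
edge 0: (2.5,32)→(19.5,5.5)  cross = 2.5·5.5 − 19.5·32 = -610.2500; (r_i+r_j)·cross = 22·-610.2500 = -13425.5000
edge 1: (19.5,5.5)→(6,36.5)  cross = 19.5·36.5 − 6·5.5 = 678.7500; (r_i+r_j)·cross = 25.5·678.7500 = 17308.1250
edge 2: (6,36.5)→(2.5,32)  cross = 6·32 − 2.5·36.5 = 100.7500; (r_i+r_j)·cross = 8.5·100.7500 = 856.3750
Σcross = 169.2500 → A = |Σcross|/2 = 84.6250 mm²
Σ(r_i+r_j)·cross = 4739.0000 → first moment M = |Σ|/6 = 789.8333
R_c = M/A = 789.8333/84.6250 = 9.3333 mm
θ = 269° = 4.694936 rad
V = θ·R_c·A = 4.694936·9.3333·84.6250 = 3708.217 mm³

Volume = 3708.217 mm³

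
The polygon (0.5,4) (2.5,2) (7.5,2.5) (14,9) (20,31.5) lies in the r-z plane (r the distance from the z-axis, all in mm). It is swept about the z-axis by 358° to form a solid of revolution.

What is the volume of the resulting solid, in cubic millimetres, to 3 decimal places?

Profile (r,z), 5 vertices: (0.5,4) (2.5,2) (7.5,2.5) (14,9) (20,31.5)
edge 0: (0.5,4)→(2.5,2)  cross = 0.5·2 − 2.5·4 = -9.0000; (r_i+r_j)·cross = 3·-9.0000 = -27.0000
edge 1: (2.5,2)→(7.5,2.5)  cross = 2.5·2.5 − 7.5·2 = -8.7500; (r_i+r_j)·cross = 10·-8.7500 = -87.5000
edge 2: (7.5,2.5)→(14,9)  cross = 7.5·9 − 14·2.5 = 32.5000; (r_i+r_j)·cross = 21.5·32.5000 = 698.7500
edge 3: (14,9)→(20,31.5)  cross = 14·31.5 − 20·9 = 261.0000; (r_i+r_j)·cross = 34·261.0000 = 8874.0000
edge 4: (20,31.5)→(0.5,4)  cross = 20·4 − 0.5·31.5 = 64.2500; (r_i+r_j)·cross = 20.5·64.2500 = 1317.1250
Σcross = 340.0000 → A = |Σcross|/2 = 170.0000 mm²
Σ(r_i+r_j)·cross = 10775.3750 → first moment M = |Σ|/6 = 1795.8958
R_c = M/A = 1795.8958/170.0000 = 10.5641 mm
θ = 358° = 6.248279 rad
V = θ·R_c·A = 6.248279·10.5641·170.0000 = 11221.258 mm³

Volume = 11221.258 mm³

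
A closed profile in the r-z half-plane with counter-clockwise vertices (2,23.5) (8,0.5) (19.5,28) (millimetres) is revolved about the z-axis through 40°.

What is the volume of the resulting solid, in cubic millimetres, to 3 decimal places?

Volume = 1474.251 mm³

Profile (r,z), 3 vertices: (2,23.5) (8,0.5) (19.5,28)
edge 0: (2,23.5)→(8,0.5)  cross = 2·0.5 − 8·23.5 = -187.0000; (r_i+r_j)·cross = 10·-187.0000 = -1870.0000
edge 1: (8,0.5)→(19.5,28)  cross = 8·28 − 19.5·0.5 = 214.2500; (r_i+r_j)·cross = 27.5·214.2500 = 5891.8750
edge 2: (19.5,28)→(2,23.5)  cross = 19.5·23.5 − 2·28 = 402.2500; (r_i+r_j)·cross = 21.5·402.2500 = 8648.3750
Σcross = 429.5000 → A = |Σcross|/2 = 214.7500 mm²
Σ(r_i+r_j)·cross = 12670.2500 → first moment M = |Σ|/6 = 2111.7083
R_c = M/A = 2111.7083/214.7500 = 9.8333 mm
θ = 40° = 0.698132 rad
V = θ·R_c·A = 0.698132·9.8333·214.7500 = 1474.251 mm³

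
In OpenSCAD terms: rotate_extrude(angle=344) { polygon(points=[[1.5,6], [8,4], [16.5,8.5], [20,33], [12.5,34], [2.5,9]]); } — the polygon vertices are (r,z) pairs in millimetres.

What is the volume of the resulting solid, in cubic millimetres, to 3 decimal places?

Volume = 22446.202 mm³

Profile (r,z), 6 vertices: (1.5,6) (8,4) (16.5,8.5) (20,33) (12.5,34) (2.5,9)
edge 0: (1.5,6)→(8,4)  cross = 1.5·4 − 8·6 = -42.0000; (r_i+r_j)·cross = 9.5·-42.0000 = -399.0000
edge 1: (8,4)→(16.5,8.5)  cross = 8·8.5 − 16.5·4 = 2.0000; (r_i+r_j)·cross = 24.5·2.0000 = 49.0000
edge 2: (16.5,8.5)→(20,33)  cross = 16.5·33 − 20·8.5 = 374.5000; (r_i+r_j)·cross = 36.5·374.5000 = 13669.2500
edge 3: (20,33)→(12.5,34)  cross = 20·34 − 12.5·33 = 267.5000; (r_i+r_j)·cross = 32.5·267.5000 = 8693.7500
edge 4: (12.5,34)→(2.5,9)  cross = 12.5·9 − 2.5·34 = 27.5000; (r_i+r_j)·cross = 15·27.5000 = 412.5000
edge 5: (2.5,9)→(1.5,6)  cross = 2.5·6 − 1.5·9 = 1.5000; (r_i+r_j)·cross = 4·1.5000 = 6.0000
Σcross = 631.0000 → A = |Σcross|/2 = 315.5000 mm²
Σ(r_i+r_j)·cross = 22431.5000 → first moment M = |Σ|/6 = 3738.5833
R_c = M/A = 3738.5833/315.5000 = 11.8497 mm
θ = 344° = 6.003933 rad
V = θ·R_c·A = 6.003933·11.8497·315.5000 = 22446.202 mm³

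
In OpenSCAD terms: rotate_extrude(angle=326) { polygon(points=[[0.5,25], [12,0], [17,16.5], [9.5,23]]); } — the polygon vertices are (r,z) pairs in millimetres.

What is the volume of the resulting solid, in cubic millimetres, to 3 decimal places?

Volume = 9918.816 mm³

Profile (r,z), 4 vertices: (0.5,25) (12,0) (17,16.5) (9.5,23)
edge 0: (0.5,25)→(12,0)  cross = 0.5·0 − 12·25 = -300.0000; (r_i+r_j)·cross = 12.5·-300.0000 = -3750.0000
edge 1: (12,0)→(17,16.5)  cross = 12·16.5 − 17·0 = 198.0000; (r_i+r_j)·cross = 29·198.0000 = 5742.0000
edge 2: (17,16.5)→(9.5,23)  cross = 17·23 − 9.5·16.5 = 234.2500; (r_i+r_j)·cross = 26.5·234.2500 = 6207.6250
edge 3: (9.5,23)→(0.5,25)  cross = 9.5·25 − 0.5·23 = 226.0000; (r_i+r_j)·cross = 10·226.0000 = 2260.0000
Σcross = 358.2500 → A = |Σcross|/2 = 179.1250 mm²
Σ(r_i+r_j)·cross = 10459.6250 → first moment M = |Σ|/6 = 1743.2708
R_c = M/A = 1743.2708/179.1250 = 9.7321 mm
θ = 326° = 5.689773 rad
V = θ·R_c·A = 5.689773·9.7321·179.1250 = 9918.816 mm³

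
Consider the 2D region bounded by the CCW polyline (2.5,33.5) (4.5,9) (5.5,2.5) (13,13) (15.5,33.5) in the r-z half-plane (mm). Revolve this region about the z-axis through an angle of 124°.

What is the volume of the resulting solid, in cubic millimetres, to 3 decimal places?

Volume = 5031.514 mm³

Profile (r,z), 5 vertices: (2.5,33.5) (4.5,9) (5.5,2.5) (13,13) (15.5,33.5)
edge 0: (2.5,33.5)→(4.5,9)  cross = 2.5·9 − 4.5·33.5 = -128.2500; (r_i+r_j)·cross = 7·-128.2500 = -897.7500
edge 1: (4.5,9)→(5.5,2.5)  cross = 4.5·2.5 − 5.5·9 = -38.2500; (r_i+r_j)·cross = 10·-38.2500 = -382.5000
edge 2: (5.5,2.5)→(13,13)  cross = 5.5·13 − 13·2.5 = 39.0000; (r_i+r_j)·cross = 18.5·39.0000 = 721.5000
edge 3: (13,13)→(15.5,33.5)  cross = 13·33.5 − 15.5·13 = 234.0000; (r_i+r_j)·cross = 28.5·234.0000 = 6669.0000
edge 4: (15.5,33.5)→(2.5,33.5)  cross = 15.5·33.5 − 2.5·33.5 = 435.5000; (r_i+r_j)·cross = 18·435.5000 = 7839.0000
Σcross = 542.0000 → A = |Σcross|/2 = 271.0000 mm²
Σ(r_i+r_j)·cross = 13949.2500 → first moment M = |Σ|/6 = 2324.8750
R_c = M/A = 2324.8750/271.0000 = 8.5789 mm
θ = 124° = 2.164208 rad
V = θ·R_c·A = 2.164208·8.5789·271.0000 = 5031.514 mm³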